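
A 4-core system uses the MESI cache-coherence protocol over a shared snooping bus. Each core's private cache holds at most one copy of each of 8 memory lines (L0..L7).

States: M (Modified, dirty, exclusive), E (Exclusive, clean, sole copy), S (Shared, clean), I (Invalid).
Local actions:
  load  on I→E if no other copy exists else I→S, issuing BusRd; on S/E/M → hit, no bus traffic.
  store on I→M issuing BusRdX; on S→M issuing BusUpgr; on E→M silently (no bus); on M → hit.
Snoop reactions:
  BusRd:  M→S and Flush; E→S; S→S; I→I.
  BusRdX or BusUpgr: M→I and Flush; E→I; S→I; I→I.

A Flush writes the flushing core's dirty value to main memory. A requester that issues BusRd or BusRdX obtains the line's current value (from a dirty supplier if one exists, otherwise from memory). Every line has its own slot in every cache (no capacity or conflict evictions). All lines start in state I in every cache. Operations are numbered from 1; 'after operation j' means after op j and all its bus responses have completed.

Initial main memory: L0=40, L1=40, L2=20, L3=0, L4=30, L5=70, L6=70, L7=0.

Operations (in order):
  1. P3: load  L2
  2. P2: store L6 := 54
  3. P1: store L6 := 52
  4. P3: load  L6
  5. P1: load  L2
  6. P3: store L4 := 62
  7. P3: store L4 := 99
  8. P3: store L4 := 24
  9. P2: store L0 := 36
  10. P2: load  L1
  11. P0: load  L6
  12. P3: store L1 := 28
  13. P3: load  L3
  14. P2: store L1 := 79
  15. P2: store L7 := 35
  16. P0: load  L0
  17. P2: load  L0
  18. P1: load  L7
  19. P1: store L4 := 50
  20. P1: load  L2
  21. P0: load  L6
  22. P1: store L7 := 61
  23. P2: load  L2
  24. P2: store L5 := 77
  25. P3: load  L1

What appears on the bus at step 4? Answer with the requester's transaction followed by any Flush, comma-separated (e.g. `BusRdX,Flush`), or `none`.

bus = BusRd,Flush

step 1: P3: load  L2  ⟶  IIIE  (L2)  txn=BusRd  M[L2]=20
step 2: P2: store L6 := 54  ⟶  IIMI  (L6)  txn=BusRdX  M[L6]=70
step 3: P1: store L6 := 52  ⟶  IMII  (L6)  txn=BusRdX+Flush  M[L6]=54
step 4: P3: load  L6  ⟶  ISIS  (L6)  txn=BusRd+Flush  M[L6]=52
step 5: P1: load  L2  ⟶  ISIS  (L2)  txn=BusRd  M[L2]=20
step 6: P3: store L4 := 62  ⟶  IIIM  (L4)  txn=BusRdX  M[L4]=30
step 7: P3: store L4 := 99  ⟶  IIIM  (L4)  txn=∅  M[L4]=30
step 8: P3: store L4 := 24  ⟶  IIIM  (L4)  txn=∅  M[L4]=30
step 9: P2: store L0 := 36  ⟶  IIMI  (L0)  txn=BusRdX  M[L0]=40
step 10: P2: load  L1  ⟶  IIEI  (L1)  txn=BusRd  M[L1]=40
step 11: P0: load  L6  ⟶  SSIS  (L6)  txn=BusRd  M[L6]=52
step 12: P3: store L1 := 28  ⟶  IIIM  (L1)  txn=BusRdX  M[L1]=40
step 13: P3: load  L3  ⟶  IIIE  (L3)  txn=BusRd  M[L3]=0
step 14: P2: store L1 := 79  ⟶  IIMI  (L1)  txn=BusRdX+Flush  M[L1]=28
step 15: P2: store L7 := 35  ⟶  IIMI  (L7)  txn=BusRdX  M[L7]=0
step 16: P0: load  L0  ⟶  SISI  (L0)  txn=BusRd+Flush  M[L0]=36
step 17: P2: load  L0  ⟶  SISI  (L0)  txn=∅  M[L0]=36
step 18: P1: load  L7  ⟶  ISSI  (L7)  txn=BusRd+Flush  M[L7]=35
step 19: P1: store L4 := 50  ⟶  IMII  (L4)  txn=BusRdX+Flush  M[L4]=24
step 20: P1: load  L2  ⟶  ISIS  (L2)  txn=∅  M[L2]=20
step 21: P0: load  L6  ⟶  SSIS  (L6)  txn=∅  M[L6]=52
step 22: P1: store L7 := 61  ⟶  IMII  (L7)  txn=BusUpgr  M[L7]=35
step 23: P2: load  L2  ⟶  ISSS  (L2)  txn=BusRd  M[L2]=20
step 24: P2: store L5 := 77  ⟶  IIMI  (L5)  txn=BusRdX  M[L5]=70
step 25: P3: load  L1  ⟶  IISS  (L1)  txn=BusRd+Flush  M[L1]=79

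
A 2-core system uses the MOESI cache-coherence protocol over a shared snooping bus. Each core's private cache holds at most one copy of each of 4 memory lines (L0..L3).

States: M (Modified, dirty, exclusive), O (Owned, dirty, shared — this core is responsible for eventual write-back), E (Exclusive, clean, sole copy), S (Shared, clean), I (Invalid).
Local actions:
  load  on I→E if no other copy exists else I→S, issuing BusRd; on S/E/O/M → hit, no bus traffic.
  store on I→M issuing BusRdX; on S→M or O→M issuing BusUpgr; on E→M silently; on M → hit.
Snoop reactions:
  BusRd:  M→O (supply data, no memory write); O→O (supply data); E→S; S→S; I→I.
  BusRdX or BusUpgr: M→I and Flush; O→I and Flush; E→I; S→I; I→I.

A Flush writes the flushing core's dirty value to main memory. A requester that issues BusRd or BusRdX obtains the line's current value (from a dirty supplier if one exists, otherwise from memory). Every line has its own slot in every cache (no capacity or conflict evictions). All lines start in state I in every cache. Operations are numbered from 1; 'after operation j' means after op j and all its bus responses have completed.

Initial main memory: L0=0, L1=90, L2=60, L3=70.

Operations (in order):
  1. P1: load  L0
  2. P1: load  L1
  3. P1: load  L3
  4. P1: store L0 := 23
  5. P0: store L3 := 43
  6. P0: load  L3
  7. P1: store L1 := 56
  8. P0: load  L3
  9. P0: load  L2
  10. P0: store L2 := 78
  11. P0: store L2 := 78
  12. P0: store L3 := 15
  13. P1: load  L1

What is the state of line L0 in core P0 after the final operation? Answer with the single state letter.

state = I

  op1 P1: load  L0 → I/E on L0; bus BusRd; mem=0
  op2 P1: load  L1 → I/E on L1; bus BusRd; mem=90
  op3 P1: load  L3 → I/E on L3; bus BusRd; mem=70
  op4 P1: store L0 := 23 → I/M on L0; bus (none); mem=0
  op5 P0: store L3 := 43 → M/I on L3; bus BusRdX; mem=70
  op6 P0: load  L3 → M/I on L3; bus (none); mem=70
  op7 P1: store L1 := 56 → I/M on L1; bus (none); mem=90
  op8 P0: load  L3 → M/I on L3; bus (none); mem=70
  op9 P0: load  L2 → E/I on L2; bus BusRd; mem=60
  op10 P0: store L2 := 78 → M/I on L2; bus (none); mem=60
  op11 P0: store L2 := 78 → M/I on L2; bus (none); mem=60
  op12 P0: store L3 := 15 → M/I on L3; bus (none); mem=70
  op13 P1: load  L1 → I/M on L1; bus (none); mem=90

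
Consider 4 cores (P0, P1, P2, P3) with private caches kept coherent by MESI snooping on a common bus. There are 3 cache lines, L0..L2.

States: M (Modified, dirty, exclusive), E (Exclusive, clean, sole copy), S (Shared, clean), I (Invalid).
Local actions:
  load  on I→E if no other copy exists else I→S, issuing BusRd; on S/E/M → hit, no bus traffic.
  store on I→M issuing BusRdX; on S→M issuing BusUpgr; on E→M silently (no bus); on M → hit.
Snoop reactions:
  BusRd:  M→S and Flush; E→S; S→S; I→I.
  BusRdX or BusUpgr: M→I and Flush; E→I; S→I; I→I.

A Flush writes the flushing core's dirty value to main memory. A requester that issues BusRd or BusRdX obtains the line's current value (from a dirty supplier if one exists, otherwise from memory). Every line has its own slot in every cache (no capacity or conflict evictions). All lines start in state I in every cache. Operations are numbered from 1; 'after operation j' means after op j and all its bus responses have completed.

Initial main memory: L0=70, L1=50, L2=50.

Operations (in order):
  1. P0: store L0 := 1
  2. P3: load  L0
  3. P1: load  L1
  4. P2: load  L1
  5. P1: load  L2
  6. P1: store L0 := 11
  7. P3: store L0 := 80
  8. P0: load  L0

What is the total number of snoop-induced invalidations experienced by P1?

[1] P0: store L0 := 1 | P0:M(1), P1:I, P2:I, P3:I | bus: BusRdX
[2] P3: load  L0 | P0:S(1), P1:I, P2:I, P3:S(1) | bus: BusRd,Flush
[3] P1: load  L1 | P0:I, P1:E(50), P2:I, P3:I | bus: BusRd
[4] P2: load  L1 | P0:I, P1:S(50), P2:S(50), P3:I | bus: BusRd
[5] P1: load  L2 | P0:I, P1:E(50), P2:I, P3:I | bus: BusRd
[6] P1: store L0 := 11 | P0:I, P1:M(11), P2:I, P3:I | bus: BusRdX
[7] P3: store L0 := 80 | P0:I, P1:I, P2:I, P3:M(80) | bus: BusRdX,Flush
[8] P0: load  L0 | P0:S(80), P1:I, P2:I, P3:S(80) | bus: BusRd,Flush

invalidations = 1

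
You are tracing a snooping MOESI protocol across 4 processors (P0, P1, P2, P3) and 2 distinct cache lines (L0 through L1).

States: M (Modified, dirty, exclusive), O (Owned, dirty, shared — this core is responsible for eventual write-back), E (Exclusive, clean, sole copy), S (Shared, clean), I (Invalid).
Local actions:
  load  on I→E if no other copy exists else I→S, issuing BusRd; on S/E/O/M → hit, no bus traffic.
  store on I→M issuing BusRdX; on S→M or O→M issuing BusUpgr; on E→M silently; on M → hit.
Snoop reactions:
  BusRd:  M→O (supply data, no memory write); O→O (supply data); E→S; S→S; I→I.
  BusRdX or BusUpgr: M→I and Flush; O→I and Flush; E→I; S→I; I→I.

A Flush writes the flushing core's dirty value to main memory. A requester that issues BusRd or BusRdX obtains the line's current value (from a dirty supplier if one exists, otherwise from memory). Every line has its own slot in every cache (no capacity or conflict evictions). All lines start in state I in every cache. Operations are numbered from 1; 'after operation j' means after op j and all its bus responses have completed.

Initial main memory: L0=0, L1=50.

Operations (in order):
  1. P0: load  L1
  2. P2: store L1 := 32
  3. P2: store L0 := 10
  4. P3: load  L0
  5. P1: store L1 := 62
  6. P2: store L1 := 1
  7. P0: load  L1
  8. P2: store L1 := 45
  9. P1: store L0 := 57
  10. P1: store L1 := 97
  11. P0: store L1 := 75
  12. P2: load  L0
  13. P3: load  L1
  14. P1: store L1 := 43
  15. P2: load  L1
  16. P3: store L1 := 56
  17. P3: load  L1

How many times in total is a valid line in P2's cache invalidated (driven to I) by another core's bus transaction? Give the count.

1. P0: load  L1  bus=[BusRd]  L1: P0=E P1=I P2=I P3=I  mem[L1]=50
2. P2: store L1 := 32  bus=[BusRdX]  L1: P0=I P1=I P2=M P3=I  mem[L1]=50
3. P2: store L0 := 10  bus=[BusRdX]  L0: P0=I P1=I P2=M P3=I  mem[L0]=0
4. P3: load  L0  bus=[BusRd]  L0: P0=I P1=I P2=O P3=S  mem[L0]=0
5. P1: store L1 := 62  bus=[BusRdX,Flush]  L1: P0=I P1=M P2=I P3=I  mem[L1]=32
6. P2: store L1 := 1  bus=[BusRdX,Flush]  L1: P0=I P1=I P2=M P3=I  mem[L1]=62
7. P0: load  L1  bus=[BusRd]  L1: P0=S P1=I P2=O P3=I  mem[L1]=62
8. P2: store L1 := 45  bus=[BusUpgr]  L1: P0=I P1=I P2=M P3=I  mem[L1]=62
9. P1: store L0 := 57  bus=[BusRdX,Flush]  L0: P0=I P1=M P2=I P3=I  mem[L0]=10
10. P1: store L1 := 97  bus=[BusRdX,Flush]  L1: P0=I P1=M P2=I P3=I  mem[L1]=45
11. P0: store L1 := 75  bus=[BusRdX,Flush]  L1: P0=M P1=I P2=I P3=I  mem[L1]=97
12. P2: load  L0  bus=[BusRd]  L0: P0=I P1=O P2=S P3=I  mem[L0]=10
13. P3: load  L1  bus=[BusRd]  L1: P0=O P1=I P2=I P3=S  mem[L1]=97
14. P1: store L1 := 43  bus=[BusRdX,Flush]  L1: P0=I P1=M P2=I P3=I  mem[L1]=75
15. P2: load  L1  bus=[BusRd]  L1: P0=I P1=O P2=S P3=I  mem[L1]=75
16. P3: store L1 := 56  bus=[BusRdX,Flush]  L1: P0=I P1=I P2=I P3=M  mem[L1]=43
17. P3: load  L1  bus=[-]  L1: P0=I P1=I P2=I P3=M  mem[L1]=43

invalidations = 4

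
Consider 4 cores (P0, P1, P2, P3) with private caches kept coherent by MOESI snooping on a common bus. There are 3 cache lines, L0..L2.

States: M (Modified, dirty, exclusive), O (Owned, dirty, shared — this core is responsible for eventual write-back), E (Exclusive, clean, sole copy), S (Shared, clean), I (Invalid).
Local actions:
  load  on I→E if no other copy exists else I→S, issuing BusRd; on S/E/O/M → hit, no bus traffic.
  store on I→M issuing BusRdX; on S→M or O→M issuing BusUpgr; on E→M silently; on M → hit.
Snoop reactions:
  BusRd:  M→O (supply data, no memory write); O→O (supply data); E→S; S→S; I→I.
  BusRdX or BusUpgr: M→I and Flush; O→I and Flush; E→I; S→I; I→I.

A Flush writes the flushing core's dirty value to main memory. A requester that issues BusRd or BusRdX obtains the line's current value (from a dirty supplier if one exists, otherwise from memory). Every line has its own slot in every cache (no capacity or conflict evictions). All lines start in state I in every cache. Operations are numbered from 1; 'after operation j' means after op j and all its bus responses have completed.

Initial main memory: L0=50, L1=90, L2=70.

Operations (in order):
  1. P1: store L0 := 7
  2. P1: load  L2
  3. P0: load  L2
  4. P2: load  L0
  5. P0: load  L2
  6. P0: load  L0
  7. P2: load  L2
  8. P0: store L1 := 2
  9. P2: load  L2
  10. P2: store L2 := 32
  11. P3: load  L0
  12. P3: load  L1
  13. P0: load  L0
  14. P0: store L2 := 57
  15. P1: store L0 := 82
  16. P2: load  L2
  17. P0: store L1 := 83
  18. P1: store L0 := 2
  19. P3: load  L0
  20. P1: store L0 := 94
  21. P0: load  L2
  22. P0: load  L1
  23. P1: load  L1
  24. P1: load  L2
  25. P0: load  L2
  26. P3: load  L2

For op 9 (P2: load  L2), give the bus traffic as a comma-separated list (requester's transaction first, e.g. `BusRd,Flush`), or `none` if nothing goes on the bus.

  op1 P1: store L0 := 7 → I/M/I/I on L0; bus BusRdX; mem=50
  op2 P1: load  L2 → I/E/I/I on L2; bus BusRd; mem=70
  op3 P0: load  L2 → S/S/I/I on L2; bus BusRd; mem=70
  op4 P2: load  L0 → I/O/S/I on L0; bus BusRd; mem=50
  op5 P0: load  L2 → S/S/I/I on L2; bus (none); mem=70
  op6 P0: load  L0 → S/O/S/I on L0; bus BusRd; mem=50
  op7 P2: load  L2 → S/S/S/I on L2; bus BusRd; mem=70
  op8 P0: store L1 := 2 → M/I/I/I on L1; bus BusRdX; mem=90
  op9 P2: load  L2 → S/S/S/I on L2; bus (none); mem=70
  op10 P2: store L2 := 32 → I/I/M/I on L2; bus BusUpgr; mem=70
  op11 P3: load  L0 → S/O/S/S on L0; bus BusRd; mem=50
  op12 P3: load  L1 → O/I/I/S on L1; bus BusRd; mem=90
  op13 P0: load  L0 → S/O/S/S on L0; bus (none); mem=50
  op14 P0: store L2 := 57 → M/I/I/I on L2; bus BusRdX Flush; mem=32
  op15 P1: store L0 := 82 → I/M/I/I on L0; bus BusUpgr; mem=50
  op16 P2: load  L2 → O/I/S/I on L2; bus BusRd; mem=32
  op17 P0: store L1 := 83 → M/I/I/I on L1; bus BusUpgr; mem=90
  op18 P1: store L0 := 2 → I/M/I/I on L0; bus (none); mem=50
  op19 P3: load  L0 → I/O/I/S on L0; bus BusRd; mem=50
  op20 P1: store L0 := 94 → I/M/I/I on L0; bus BusUpgr; mem=50
  op21 P0: load  L2 → O/I/S/I on L2; bus (none); mem=32
  op22 P0: load  L1 → M/I/I/I on L1; bus (none); mem=90
  op23 P1: load  L1 → O/S/I/I on L1; bus BusRd; mem=90
  op24 P1: load  L2 → O/S/S/I on L2; bus BusRd; mem=32
  op25 P0: load  L2 → O/S/S/I on L2; bus (none); mem=32
  op26 P3: load  L2 → O/S/S/S on L2; bus BusRd; mem=32

bus = none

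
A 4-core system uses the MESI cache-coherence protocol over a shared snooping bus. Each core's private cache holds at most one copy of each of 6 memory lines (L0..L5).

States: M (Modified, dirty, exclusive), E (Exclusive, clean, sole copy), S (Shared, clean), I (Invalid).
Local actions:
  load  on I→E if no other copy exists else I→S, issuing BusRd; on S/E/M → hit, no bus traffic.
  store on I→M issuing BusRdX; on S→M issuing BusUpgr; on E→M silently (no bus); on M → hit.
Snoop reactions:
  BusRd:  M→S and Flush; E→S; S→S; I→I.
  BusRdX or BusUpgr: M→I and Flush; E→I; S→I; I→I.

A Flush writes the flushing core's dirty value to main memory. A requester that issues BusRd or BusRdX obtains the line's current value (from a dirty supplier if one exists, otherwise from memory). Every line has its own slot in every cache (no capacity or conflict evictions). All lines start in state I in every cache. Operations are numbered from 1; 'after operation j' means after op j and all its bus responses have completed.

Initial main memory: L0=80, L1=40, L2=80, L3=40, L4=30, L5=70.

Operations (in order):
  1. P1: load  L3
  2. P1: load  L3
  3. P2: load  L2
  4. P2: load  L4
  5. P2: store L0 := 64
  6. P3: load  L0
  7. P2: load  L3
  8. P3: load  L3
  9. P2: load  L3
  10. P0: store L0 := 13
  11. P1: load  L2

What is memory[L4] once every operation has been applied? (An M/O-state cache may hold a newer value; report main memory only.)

memory[L4] = 30

1. P1: load  L3  bus=[BusRd]  L3: P0=I P1=E P2=I P3=I  mem[L3]=40
2. P1: load  L3  bus=[-]  L3: P0=I P1=E P2=I P3=I  mem[L3]=40
3. P2: load  L2  bus=[BusRd]  L2: P0=I P1=I P2=E P3=I  mem[L2]=80
4. P2: load  L4  bus=[BusRd]  L4: P0=I P1=I P2=E P3=I  mem[L4]=30
5. P2: store L0 := 64  bus=[BusRdX]  L0: P0=I P1=I P2=M P3=I  mem[L0]=80
6. P3: load  L0  bus=[BusRd,Flush]  L0: P0=I P1=I P2=S P3=S  mem[L0]=64
7. P2: load  L3  bus=[BusRd]  L3: P0=I P1=S P2=S P3=I  mem[L3]=40
8. P3: load  L3  bus=[BusRd]  L3: P0=I P1=S P2=S P3=S  mem[L3]=40
9. P2: load  L3  bus=[-]  L3: P0=I P1=S P2=S P3=S  mem[L3]=40
10. P0: store L0 := 13  bus=[BusRdX]  L0: P0=M P1=I P2=I P3=I  mem[L0]=64
11. P1: load  L2  bus=[BusRd]  L2: P0=I P1=S P2=S P3=I  mem[L2]=80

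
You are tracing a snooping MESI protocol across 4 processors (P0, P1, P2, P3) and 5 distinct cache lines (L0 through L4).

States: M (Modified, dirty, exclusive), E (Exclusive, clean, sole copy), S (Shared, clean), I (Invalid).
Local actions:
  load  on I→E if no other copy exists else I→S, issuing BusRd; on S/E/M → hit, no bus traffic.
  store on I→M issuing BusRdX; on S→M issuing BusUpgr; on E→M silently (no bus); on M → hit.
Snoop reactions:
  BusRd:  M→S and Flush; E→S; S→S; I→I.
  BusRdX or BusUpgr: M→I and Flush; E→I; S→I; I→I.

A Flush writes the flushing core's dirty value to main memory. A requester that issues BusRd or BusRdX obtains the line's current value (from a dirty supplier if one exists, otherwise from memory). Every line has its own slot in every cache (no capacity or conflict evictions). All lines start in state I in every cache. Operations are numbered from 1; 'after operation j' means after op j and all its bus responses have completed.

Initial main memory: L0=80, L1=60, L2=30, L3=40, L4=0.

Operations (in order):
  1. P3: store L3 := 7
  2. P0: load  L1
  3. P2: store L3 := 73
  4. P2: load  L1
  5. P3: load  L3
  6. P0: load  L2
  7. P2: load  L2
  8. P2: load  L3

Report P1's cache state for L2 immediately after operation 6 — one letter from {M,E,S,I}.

state = I

  op1 P3: store L3 := 7 → I/I/I/M on L3; bus BusRdX; mem=40
  op2 P0: load  L1 → E/I/I/I on L1; bus BusRd; mem=60
  op3 P2: store L3 := 73 → I/I/M/I on L3; bus BusRdX Flush; mem=7
  op4 P2: load  L1 → S/I/S/I on L1; bus BusRd; mem=60
  op5 P3: load  L3 → I/I/S/S on L3; bus BusRd Flush; mem=73
  op6 P0: load  L2 → E/I/I/I on L2; bus BusRd; mem=30
  op7 P2: load  L2 → S/I/S/I on L2; bus BusRd; mem=30
  op8 P2: load  L3 → I/I/S/S on L3; bus (none); mem=73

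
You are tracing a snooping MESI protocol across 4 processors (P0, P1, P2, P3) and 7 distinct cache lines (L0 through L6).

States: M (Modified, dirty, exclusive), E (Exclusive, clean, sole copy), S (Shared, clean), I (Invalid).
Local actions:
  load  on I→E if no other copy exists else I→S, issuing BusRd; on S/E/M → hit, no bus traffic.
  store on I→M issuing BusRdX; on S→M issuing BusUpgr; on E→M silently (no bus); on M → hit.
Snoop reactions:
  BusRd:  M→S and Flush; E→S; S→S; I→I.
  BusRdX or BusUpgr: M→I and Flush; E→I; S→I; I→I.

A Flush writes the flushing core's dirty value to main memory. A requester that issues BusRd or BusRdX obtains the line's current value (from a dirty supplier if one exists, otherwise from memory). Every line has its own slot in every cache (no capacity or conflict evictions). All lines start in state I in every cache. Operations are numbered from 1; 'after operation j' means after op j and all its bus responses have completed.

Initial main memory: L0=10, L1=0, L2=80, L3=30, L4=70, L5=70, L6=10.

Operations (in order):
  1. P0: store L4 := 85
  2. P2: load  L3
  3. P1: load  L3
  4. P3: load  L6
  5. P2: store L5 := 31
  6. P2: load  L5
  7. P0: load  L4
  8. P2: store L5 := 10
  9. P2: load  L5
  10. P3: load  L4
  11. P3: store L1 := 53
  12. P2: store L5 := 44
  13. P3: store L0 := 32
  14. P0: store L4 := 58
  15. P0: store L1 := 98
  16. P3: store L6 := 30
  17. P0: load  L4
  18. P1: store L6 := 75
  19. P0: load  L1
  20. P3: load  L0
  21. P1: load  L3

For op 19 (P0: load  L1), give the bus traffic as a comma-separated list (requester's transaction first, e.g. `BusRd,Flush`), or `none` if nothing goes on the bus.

bus = none

  op1 P0: store L4 := 85 → M/I/I/I on L4; bus BusRdX; mem=70
  op2 P2: load  L3 → I/I/E/I on L3; bus BusRd; mem=30
  op3 P1: load  L3 → I/S/S/I on L3; bus BusRd; mem=30
  op4 P3: load  L6 → I/I/I/E on L6; bus BusRd; mem=10
  op5 P2: store L5 := 31 → I/I/M/I on L5; bus BusRdX; mem=70
  op6 P2: load  L5 → I/I/M/I on L5; bus (none); mem=70
  op7 P0: load  L4 → M/I/I/I on L4; bus (none); mem=70
  op8 P2: store L5 := 10 → I/I/M/I on L5; bus (none); mem=70
  op9 P2: load  L5 → I/I/M/I on L5; bus (none); mem=70
  op10 P3: load  L4 → S/I/I/S on L4; bus BusRd Flush; mem=85
  op11 P3: store L1 := 53 → I/I/I/M on L1; bus BusRdX; mem=0
  op12 P2: store L5 := 44 → I/I/M/I on L5; bus (none); mem=70
  op13 P3: store L0 := 32 → I/I/I/M on L0; bus BusRdX; mem=10
  op14 P0: store L4 := 58 → M/I/I/I on L4; bus BusUpgr; mem=85
  op15 P0: store L1 := 98 → M/I/I/I on L1; bus BusRdX Flush; mem=53
  op16 P3: store L6 := 30 → I/I/I/M on L6; bus (none); mem=10
  op17 P0: load  L4 → M/I/I/I on L4; bus (none); mem=85
  op18 P1: store L6 := 75 → I/M/I/I on L6; bus BusRdX Flush; mem=30
  op19 P0: load  L1 → M/I/I/I on L1; bus (none); mem=53
  op20 P3: load  L0 → I/I/I/M on L0; bus (none); mem=10
  op21 P1: load  L3 → I/S/S/I on L3; bus (none); mem=30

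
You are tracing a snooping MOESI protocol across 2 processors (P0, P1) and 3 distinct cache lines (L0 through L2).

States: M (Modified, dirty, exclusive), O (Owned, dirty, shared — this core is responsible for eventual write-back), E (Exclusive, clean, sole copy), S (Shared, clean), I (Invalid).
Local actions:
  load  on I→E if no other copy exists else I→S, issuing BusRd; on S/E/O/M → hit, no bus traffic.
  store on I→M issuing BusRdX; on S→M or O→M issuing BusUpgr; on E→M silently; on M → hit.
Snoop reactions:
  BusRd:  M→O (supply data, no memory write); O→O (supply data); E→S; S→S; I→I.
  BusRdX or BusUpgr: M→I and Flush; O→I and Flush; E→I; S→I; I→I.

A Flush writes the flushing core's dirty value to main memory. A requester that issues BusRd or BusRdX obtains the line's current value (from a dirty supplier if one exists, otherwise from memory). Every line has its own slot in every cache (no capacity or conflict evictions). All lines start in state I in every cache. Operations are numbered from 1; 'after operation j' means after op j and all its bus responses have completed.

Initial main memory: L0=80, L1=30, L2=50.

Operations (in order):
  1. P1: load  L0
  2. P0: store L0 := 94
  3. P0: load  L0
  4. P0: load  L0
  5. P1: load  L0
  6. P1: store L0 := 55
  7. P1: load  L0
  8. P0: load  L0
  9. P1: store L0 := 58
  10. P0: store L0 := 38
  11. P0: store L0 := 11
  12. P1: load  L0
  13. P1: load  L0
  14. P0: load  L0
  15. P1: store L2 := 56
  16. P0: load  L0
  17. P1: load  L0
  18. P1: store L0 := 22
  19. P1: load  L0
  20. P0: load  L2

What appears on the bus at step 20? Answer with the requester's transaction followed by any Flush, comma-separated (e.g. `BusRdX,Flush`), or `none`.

  op1 P1: load  L0 → I/E on L0; bus BusRd; mem=80
  op2 P0: store L0 := 94 → M/I on L0; bus BusRdX; mem=80
  op3 P0: load  L0 → M/I on L0; bus (none); mem=80
  op4 P0: load  L0 → M/I on L0; bus (none); mem=80
  op5 P1: load  L0 → O/S on L0; bus BusRd; mem=80
  op6 P1: store L0 := 55 → I/M on L0; bus BusUpgr Flush; mem=94
  op7 P1: load  L0 → I/M on L0; bus (none); mem=94
  op8 P0: load  L0 → S/O on L0; bus BusRd; mem=94
  op9 P1: store L0 := 58 → I/M on L0; bus BusUpgr; mem=94
  op10 P0: store L0 := 38 → M/I on L0; bus BusRdX Flush; mem=58
  op11 P0: store L0 := 11 → M/I on L0; bus (none); mem=58
  op12 P1: load  L0 → O/S on L0; bus BusRd; mem=58
  op13 P1: load  L0 → O/S on L0; bus (none); mem=58
  op14 P0: load  L0 → O/S on L0; bus (none); mem=58
  op15 P1: store L2 := 56 → I/M on L2; bus BusRdX; mem=50
  op16 P0: load  L0 → O/S on L0; bus (none); mem=58
  op17 P1: load  L0 → O/S on L0; bus (none); mem=58
  op18 P1: store L0 := 22 → I/M on L0; bus BusUpgr Flush; mem=11
  op19 P1: load  L0 → I/M on L0; bus (none); mem=11
  op20 P0: load  L2 → S/O on L2; bus BusRd; mem=50

bus = BusRd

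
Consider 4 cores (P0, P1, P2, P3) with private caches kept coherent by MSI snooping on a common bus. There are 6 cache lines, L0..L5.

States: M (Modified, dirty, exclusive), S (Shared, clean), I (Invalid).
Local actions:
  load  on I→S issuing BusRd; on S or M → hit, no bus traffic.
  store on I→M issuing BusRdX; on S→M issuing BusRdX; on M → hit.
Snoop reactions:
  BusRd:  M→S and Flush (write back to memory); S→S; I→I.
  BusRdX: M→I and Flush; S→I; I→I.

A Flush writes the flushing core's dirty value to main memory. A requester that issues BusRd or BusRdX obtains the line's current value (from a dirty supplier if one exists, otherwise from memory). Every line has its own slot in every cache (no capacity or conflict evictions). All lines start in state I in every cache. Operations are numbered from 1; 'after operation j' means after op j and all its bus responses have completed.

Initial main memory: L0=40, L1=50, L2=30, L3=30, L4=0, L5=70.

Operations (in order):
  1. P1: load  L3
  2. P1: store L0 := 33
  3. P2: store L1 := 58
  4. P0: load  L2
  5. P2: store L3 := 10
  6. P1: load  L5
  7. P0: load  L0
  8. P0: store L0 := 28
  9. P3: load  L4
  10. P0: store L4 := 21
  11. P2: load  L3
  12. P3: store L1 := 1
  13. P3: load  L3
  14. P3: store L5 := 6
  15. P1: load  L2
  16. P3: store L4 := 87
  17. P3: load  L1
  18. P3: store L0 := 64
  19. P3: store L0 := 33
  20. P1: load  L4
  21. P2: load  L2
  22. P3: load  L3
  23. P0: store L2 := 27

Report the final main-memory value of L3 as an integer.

[1] P1: load  L3 | P0:I, P1:S(30), P2:I, P3:I | bus: BusRd
[2] P1: store L0 := 33 | P0:I, P1:M(33), P2:I, P3:I | bus: BusRdX
[3] P2: store L1 := 58 | P0:I, P1:I, P2:M(58), P3:I | bus: BusRdX
[4] P0: load  L2 | P0:S(30), P1:I, P2:I, P3:I | bus: BusRd
[5] P2: store L3 := 10 | P0:I, P1:I, P2:M(10), P3:I | bus: BusRdX
[6] P1: load  L5 | P0:I, P1:S(70), P2:I, P3:I | bus: BusRd
[7] P0: load  L0 | P0:S(33), P1:S(33), P2:I, P3:I | bus: BusRd,Flush
[8] P0: store L0 := 28 | P0:M(28), P1:I, P2:I, P3:I | bus: BusRdX
[9] P3: load  L4 | P0:I, P1:I, P2:I, P3:S(0) | bus: BusRd
[10] P0: store L4 := 21 | P0:M(21), P1:I, P2:I, P3:I | bus: BusRdX
[11] P2: load  L3 | P0:I, P1:I, P2:M(10), P3:I | bus: none
[12] P3: store L1 := 1 | P0:I, P1:I, P2:I, P3:M(1) | bus: BusRdX,Flush
[13] P3: load  L3 | P0:I, P1:I, P2:S(10), P3:S(10) | bus: BusRd,Flush
[14] P3: store L5 := 6 | P0:I, P1:I, P2:I, P3:M(6) | bus: BusRdX
[15] P1: load  L2 | P0:S(30), P1:S(30), P2:I, P3:I | bus: BusRd
[16] P3: store L4 := 87 | P0:I, P1:I, P2:I, P3:M(87) | bus: BusRdX,Flush
[17] P3: load  L1 | P0:I, P1:I, P2:I, P3:M(1) | bus: none
[18] P3: store L0 := 64 | P0:I, P1:I, P2:I, P3:M(64) | bus: BusRdX,Flush
[19] P3: store L0 := 33 | P0:I, P1:I, P2:I, P3:M(33) | bus: none
[20] P1: load  L4 | P0:I, P1:S(87), P2:I, P3:S(87) | bus: BusRd,Flush
[21] P2: load  L2 | P0:S(30), P1:S(30), P2:S(30), P3:I | bus: BusRd
[22] P3: load  L3 | P0:I, P1:I, P2:S(10), P3:S(10) | bus: none
[23] P0: store L2 := 27 | P0:M(27), P1:I, P2:I, P3:I | bus: BusRdX

memory[L3] = 10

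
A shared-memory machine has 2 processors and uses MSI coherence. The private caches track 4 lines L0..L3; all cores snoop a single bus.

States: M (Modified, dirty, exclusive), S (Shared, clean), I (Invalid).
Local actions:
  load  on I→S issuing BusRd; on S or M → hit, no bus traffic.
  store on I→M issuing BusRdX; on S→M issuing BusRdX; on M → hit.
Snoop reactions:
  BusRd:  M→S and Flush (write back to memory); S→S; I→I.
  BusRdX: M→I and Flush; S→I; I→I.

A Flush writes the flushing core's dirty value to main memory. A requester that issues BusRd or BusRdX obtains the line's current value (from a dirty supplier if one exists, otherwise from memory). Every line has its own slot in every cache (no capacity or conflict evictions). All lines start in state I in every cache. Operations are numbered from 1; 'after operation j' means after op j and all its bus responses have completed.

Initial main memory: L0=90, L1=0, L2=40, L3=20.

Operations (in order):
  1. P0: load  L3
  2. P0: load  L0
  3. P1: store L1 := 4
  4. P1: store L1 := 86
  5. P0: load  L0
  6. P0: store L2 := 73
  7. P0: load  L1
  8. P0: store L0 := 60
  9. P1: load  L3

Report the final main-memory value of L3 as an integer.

step 1: P0: load  L3  ⟶  SI  (L3)  txn=BusRd  M[L3]=20
step 2: P0: load  L0  ⟶  SI  (L0)  txn=BusRd  M[L0]=90
step 3: P1: store L1 := 4  ⟶  IM  (L1)  txn=BusRdX  M[L1]=0
step 4: P1: store L1 := 86  ⟶  IM  (L1)  txn=∅  M[L1]=0
step 5: P0: load  L0  ⟶  SI  (L0)  txn=∅  M[L0]=90
step 6: P0: store L2 := 73  ⟶  MI  (L2)  txn=BusRdX  M[L2]=40
step 7: P0: load  L1  ⟶  SS  (L1)  txn=BusRd+Flush  M[L1]=86
step 8: P0: store L0 := 60  ⟶  MI  (L0)  txn=BusRdX  M[L0]=90
step 9: P1: load  L3  ⟶  SS  (L3)  txn=BusRd  M[L3]=20

memory[L3] = 20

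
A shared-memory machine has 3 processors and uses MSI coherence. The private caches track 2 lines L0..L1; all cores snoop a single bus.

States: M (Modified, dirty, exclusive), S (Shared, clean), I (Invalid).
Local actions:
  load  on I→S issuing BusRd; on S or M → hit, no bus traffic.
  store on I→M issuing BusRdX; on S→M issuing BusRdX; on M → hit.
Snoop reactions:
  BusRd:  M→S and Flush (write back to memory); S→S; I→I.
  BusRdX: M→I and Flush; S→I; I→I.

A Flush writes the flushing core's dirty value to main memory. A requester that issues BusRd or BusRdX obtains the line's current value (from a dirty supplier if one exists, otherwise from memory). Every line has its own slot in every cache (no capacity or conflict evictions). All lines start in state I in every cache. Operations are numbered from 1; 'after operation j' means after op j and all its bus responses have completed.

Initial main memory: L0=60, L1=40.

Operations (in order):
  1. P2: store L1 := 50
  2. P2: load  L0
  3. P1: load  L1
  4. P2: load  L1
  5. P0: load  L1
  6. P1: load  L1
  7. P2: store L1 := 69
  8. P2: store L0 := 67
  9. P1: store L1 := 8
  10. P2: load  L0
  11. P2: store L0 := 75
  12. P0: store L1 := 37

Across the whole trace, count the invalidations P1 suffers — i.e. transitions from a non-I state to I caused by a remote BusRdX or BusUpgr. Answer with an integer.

invalidations = 2

[1] P2: store L1 := 50 | P0:I, P1:I, P2:M(50) | bus: BusRdX
[2] P2: load  L0 | P0:I, P1:I, P2:S(60) | bus: BusRd
[3] P1: load  L1 | P0:I, P1:S(50), P2:S(50) | bus: BusRd,Flush
[4] P2: load  L1 | P0:I, P1:S(50), P2:S(50) | bus: none
[5] P0: load  L1 | P0:S(50), P1:S(50), P2:S(50) | bus: BusRd
[6] P1: load  L1 | P0:S(50), P1:S(50), P2:S(50) | bus: none
[7] P2: store L1 := 69 | P0:I, P1:I, P2:M(69) | bus: BusRdX
[8] P2: store L0 := 67 | P0:I, P1:I, P2:M(67) | bus: BusRdX
[9] P1: store L1 := 8 | P0:I, P1:M(8), P2:I | bus: BusRdX,Flush
[10] P2: load  L0 | P0:I, P1:I, P2:M(67) | bus: none
[11] P2: store L0 := 75 | P0:I, P1:I, P2:M(75) | bus: none
[12] P0: store L1 := 37 | P0:M(37), P1:I, P2:I | bus: BusRdX,Flush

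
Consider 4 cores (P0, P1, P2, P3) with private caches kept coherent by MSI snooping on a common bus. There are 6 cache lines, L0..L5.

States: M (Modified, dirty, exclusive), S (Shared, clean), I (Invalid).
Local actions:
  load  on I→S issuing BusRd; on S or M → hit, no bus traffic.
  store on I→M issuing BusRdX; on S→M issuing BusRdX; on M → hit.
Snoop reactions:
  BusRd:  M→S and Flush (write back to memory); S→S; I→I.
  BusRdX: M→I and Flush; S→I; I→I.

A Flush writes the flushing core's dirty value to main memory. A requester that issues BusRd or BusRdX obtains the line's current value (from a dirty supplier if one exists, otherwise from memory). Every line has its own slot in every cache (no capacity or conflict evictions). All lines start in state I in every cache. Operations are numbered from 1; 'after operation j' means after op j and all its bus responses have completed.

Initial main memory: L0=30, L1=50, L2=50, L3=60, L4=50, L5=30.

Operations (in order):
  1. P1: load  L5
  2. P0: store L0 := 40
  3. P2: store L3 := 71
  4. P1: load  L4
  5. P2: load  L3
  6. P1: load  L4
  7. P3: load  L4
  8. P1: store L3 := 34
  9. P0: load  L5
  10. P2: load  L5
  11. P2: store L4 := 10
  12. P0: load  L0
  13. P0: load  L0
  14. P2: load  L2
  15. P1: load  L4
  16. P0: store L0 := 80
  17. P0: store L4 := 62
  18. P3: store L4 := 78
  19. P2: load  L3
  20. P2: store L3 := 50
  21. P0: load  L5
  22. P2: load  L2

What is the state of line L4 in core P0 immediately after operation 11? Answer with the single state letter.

state = I

[1] P1: load  L5 | P0:I, P1:S(30), P2:I, P3:I | bus: BusRd
[2] P0: store L0 := 40 | P0:M(40), P1:I, P2:I, P3:I | bus: BusRdX
[3] P2: store L3 := 71 | P0:I, P1:I, P2:M(71), P3:I | bus: BusRdX
[4] P1: load  L4 | P0:I, P1:S(50), P2:I, P3:I | bus: BusRd
[5] P2: load  L3 | P0:I, P1:I, P2:M(71), P3:I | bus: none
[6] P1: load  L4 | P0:I, P1:S(50), P2:I, P3:I | bus: none
[7] P3: load  L4 | P0:I, P1:S(50), P2:I, P3:S(50) | bus: BusRd
[8] P1: store L3 := 34 | P0:I, P1:M(34), P2:I, P3:I | bus: BusRdX,Flush
[9] P0: load  L5 | P0:S(30), P1:S(30), P2:I, P3:I | bus: BusRd
[10] P2: load  L5 | P0:S(30), P1:S(30), P2:S(30), P3:I | bus: BusRd
[11] P2: store L4 := 10 | P0:I, P1:I, P2:M(10), P3:I | bus: BusRdX
[12] P0: load  L0 | P0:M(40), P1:I, P2:I, P3:I | bus: none
[13] P0: load  L0 | P0:M(40), P1:I, P2:I, P3:I | bus: none
[14] P2: load  L2 | P0:I, P1:I, P2:S(50), P3:I | bus: BusRd
[15] P1: load  L4 | P0:I, P1:S(10), P2:S(10), P3:I | bus: BusRd,Flush
[16] P0: store L0 := 80 | P0:M(80), P1:I, P2:I, P3:I | bus: none
[17] P0: store L4 := 62 | P0:M(62), P1:I, P2:I, P3:I | bus: BusRdX
[18] P3: store L4 := 78 | P0:I, P1:I, P2:I, P3:M(78) | bus: BusRdX,Flush
[19] P2: load  L3 | P0:I, P1:S(34), P2:S(34), P3:I | bus: BusRd,Flush
[20] P2: store L3 := 50 | P0:I, P1:I, P2:M(50), P3:I | bus: BusRdX
[21] P0: load  L5 | P0:S(30), P1:S(30), P2:S(30), P3:I | bus: none
[22] P2: load  L2 | P0:I, P1:I, P2:S(50), P3:I | bus: none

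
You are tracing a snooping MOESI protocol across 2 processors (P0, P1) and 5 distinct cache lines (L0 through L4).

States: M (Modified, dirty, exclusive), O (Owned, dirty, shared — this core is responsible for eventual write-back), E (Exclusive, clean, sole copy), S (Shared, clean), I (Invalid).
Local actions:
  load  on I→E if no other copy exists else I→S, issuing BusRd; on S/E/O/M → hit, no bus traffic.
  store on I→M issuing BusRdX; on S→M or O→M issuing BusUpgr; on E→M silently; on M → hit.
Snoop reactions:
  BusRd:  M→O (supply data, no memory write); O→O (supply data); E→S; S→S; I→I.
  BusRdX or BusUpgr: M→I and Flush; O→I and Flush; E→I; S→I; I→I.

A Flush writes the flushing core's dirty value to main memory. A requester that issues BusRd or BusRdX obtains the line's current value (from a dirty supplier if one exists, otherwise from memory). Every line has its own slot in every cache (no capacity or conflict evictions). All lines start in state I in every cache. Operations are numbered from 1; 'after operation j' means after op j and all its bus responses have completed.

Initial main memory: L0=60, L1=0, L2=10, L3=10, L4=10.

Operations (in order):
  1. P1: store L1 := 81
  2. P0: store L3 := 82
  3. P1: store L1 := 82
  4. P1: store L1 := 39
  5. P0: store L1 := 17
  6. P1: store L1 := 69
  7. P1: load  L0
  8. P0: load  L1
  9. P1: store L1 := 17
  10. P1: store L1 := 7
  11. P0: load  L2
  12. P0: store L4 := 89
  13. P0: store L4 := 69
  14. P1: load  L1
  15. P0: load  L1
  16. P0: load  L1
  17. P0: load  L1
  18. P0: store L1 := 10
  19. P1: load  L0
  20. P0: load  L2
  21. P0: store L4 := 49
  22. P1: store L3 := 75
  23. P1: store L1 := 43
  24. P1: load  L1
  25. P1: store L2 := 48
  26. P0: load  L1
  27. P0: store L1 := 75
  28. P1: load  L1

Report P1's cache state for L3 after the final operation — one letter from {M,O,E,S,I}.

  op1 P1: store L1 := 81 → I/M on L1; bus BusRdX; mem=0
  op2 P0: store L3 := 82 → M/I on L3; bus BusRdX; mem=10
  op3 P1: store L1 := 82 → I/M on L1; bus (none); mem=0
  op4 P1: store L1 := 39 → I/M on L1; bus (none); mem=0
  op5 P0: store L1 := 17 → M/I on L1; bus BusRdX Flush; mem=39
  op6 P1: store L1 := 69 → I/M on L1; bus BusRdX Flush; mem=17
  op7 P1: load  L0 → I/E on L0; bus BusRd; mem=60
  op8 P0: load  L1 → S/O on L1; bus BusRd; mem=17
  op9 P1: store L1 := 17 → I/M on L1; bus BusUpgr; mem=17
  op10 P1: store L1 := 7 → I/M on L1; bus (none); mem=17
  op11 P0: load  L2 → E/I on L2; bus BusRd; mem=10
  op12 P0: store L4 := 89 → M/I on L4; bus BusRdX; mem=10
  op13 P0: store L4 := 69 → M/I on L4; bus (none); mem=10
  op14 P1: load  L1 → I/M on L1; bus (none); mem=17
  op15 P0: load  L1 → S/O on L1; bus BusRd; mem=17
  op16 P0: load  L1 → S/O on L1; bus (none); mem=17
  op17 P0: load  L1 → S/O on L1; bus (none); mem=17
  op18 P0: store L1 := 10 → M/I on L1; bus BusUpgr Flush; mem=7
  op19 P1: load  L0 → I/E on L0; bus (none); mem=60
  op20 P0: load  L2 → E/I on L2; bus (none); mem=10
  op21 P0: store L4 := 49 → M/I on L4; bus (none); mem=10
  op22 P1: store L3 := 75 → I/M on L3; bus BusRdX Flush; mem=82
  op23 P1: store L1 := 43 → I/M on L1; bus BusRdX Flush; mem=10
  op24 P1: load  L1 → I/M on L1; bus (none); mem=10
  op25 P1: store L2 := 48 → I/M on L2; bus BusRdX; mem=10
  op26 P0: load  L1 → S/O on L1; bus BusRd; mem=10
  op27 P0: store L1 := 75 → M/I on L1; bus BusUpgr Flush; mem=43
  op28 P1: load  L1 → O/S on L1; bus BusRd; mem=43

state = M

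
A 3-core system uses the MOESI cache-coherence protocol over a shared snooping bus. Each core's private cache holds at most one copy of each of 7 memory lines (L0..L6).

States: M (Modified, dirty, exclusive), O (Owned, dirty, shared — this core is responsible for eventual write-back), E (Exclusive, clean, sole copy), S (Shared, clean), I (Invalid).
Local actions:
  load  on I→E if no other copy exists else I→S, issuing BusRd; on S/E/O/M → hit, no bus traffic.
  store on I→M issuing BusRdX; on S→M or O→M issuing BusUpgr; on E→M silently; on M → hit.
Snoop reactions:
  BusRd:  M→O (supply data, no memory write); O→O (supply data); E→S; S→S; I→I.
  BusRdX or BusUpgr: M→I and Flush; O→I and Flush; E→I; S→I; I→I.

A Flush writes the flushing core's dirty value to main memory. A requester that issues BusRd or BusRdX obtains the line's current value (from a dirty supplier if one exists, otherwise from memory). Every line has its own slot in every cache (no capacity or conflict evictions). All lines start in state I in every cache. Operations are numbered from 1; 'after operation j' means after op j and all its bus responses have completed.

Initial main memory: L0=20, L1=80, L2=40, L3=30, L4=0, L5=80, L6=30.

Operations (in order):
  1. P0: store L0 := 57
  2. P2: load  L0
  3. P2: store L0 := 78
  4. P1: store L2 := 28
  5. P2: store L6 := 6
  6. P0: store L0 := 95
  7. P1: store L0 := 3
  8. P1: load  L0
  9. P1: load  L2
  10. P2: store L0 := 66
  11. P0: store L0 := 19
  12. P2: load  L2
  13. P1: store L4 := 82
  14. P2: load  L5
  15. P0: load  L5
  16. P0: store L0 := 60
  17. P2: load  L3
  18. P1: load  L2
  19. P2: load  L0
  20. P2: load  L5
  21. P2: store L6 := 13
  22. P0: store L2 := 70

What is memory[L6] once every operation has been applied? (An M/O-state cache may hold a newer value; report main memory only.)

memory[L6] = 30

1. P0: store L0 := 57  bus=[BusRdX]  L0: P0=M P1=I P2=I  mem[L0]=20
2. P2: load  L0  bus=[BusRd]  L0: P0=O P1=I P2=S  mem[L0]=20
3. P2: store L0 := 78  bus=[BusUpgr,Flush]  L0: P0=I P1=I P2=M  mem[L0]=57
4. P1: store L2 := 28  bus=[BusRdX]  L2: P0=I P1=M P2=I  mem[L2]=40
5. P2: store L6 := 6  bus=[BusRdX]  L6: P0=I P1=I P2=M  mem[L6]=30
6. P0: store L0 := 95  bus=[BusRdX,Flush]  L0: P0=M P1=I P2=I  mem[L0]=78
7. P1: store L0 := 3  bus=[BusRdX,Flush]  L0: P0=I P1=M P2=I  mem[L0]=95
8. P1: load  L0  bus=[-]  L0: P0=I P1=M P2=I  mem[L0]=95
9. P1: load  L2  bus=[-]  L2: P0=I P1=M P2=I  mem[L2]=40
10. P2: store L0 := 66  bus=[BusRdX,Flush]  L0: P0=I P1=I P2=M  mem[L0]=3
11. P0: store L0 := 19  bus=[BusRdX,Flush]  L0: P0=M P1=I P2=I  mem[L0]=66
12. P2: load  L2  bus=[BusRd]  L2: P0=I P1=O P2=S  mem[L2]=40
13. P1: store L4 := 82  bus=[BusRdX]  L4: P0=I P1=M P2=I  mem[L4]=0
14. P2: load  L5  bus=[BusRd]  L5: P0=I P1=I P2=E  mem[L5]=80
15. P0: load  L5  bus=[BusRd]  L5: P0=S P1=I P2=S  mem[L5]=80
16. P0: store L0 := 60  bus=[-]  L0: P0=M P1=I P2=I  mem[L0]=66
17. P2: load  L3  bus=[BusRd]  L3: P0=I P1=I P2=E  mem[L3]=30
18. P1: load  L2  bus=[-]  L2: P0=I P1=O P2=S  mem[L2]=40
19. P2: load  L0  bus=[BusRd]  L0: P0=O P1=I P2=S  mem[L0]=66
20. P2: load  L5  bus=[-]  L5: P0=S P1=I P2=S  mem[L5]=80
21. P2: store L6 := 13  bus=[-]  L6: P0=I P1=I P2=M  mem[L6]=30
22. P0: store L2 := 70  bus=[BusRdX,Flush]  L2: P0=M P1=I P2=I  mem[L2]=28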